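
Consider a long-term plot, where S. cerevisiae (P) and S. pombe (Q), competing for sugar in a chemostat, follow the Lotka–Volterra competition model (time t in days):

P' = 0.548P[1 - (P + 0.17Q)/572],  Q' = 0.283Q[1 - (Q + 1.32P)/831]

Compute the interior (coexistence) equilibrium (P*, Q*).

Setting both brackets to zero gives the nullclines P + 0.17Q = 572 and 1.32P + Q = 831.
Substituting Q = 831 - 1.32P into the first: P(1 - 0.17·1.32) = 572 - 0.17·831.
So P* = 431/0.776 = 555, and then Q* = 831 - 1.32·555 = 97.9.

P* ≈ 555, Q* ≈ 97.9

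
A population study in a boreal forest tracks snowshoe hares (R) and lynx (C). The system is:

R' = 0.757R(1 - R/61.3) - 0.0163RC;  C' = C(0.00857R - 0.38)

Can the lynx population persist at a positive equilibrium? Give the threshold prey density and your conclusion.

The predator equation gives dC/dt > 0 only when R > 0.38/0.00857 = 44.3.
Without the predator, R → K = 61.3. Since 61.3 > 44.3, the predator can invade and persist.

Threshold R = 44.3; K > 44.3, so yes, the predator persists.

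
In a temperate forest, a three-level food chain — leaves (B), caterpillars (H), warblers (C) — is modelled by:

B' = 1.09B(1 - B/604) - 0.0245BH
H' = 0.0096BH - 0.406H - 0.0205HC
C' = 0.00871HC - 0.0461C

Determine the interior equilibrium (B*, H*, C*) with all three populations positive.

B* ≈ 532, H* ≈ 5.29, C* ≈ 229

From dC/dt = 0: 0.00871H* = 0.0461, so H* = 5.29.
From dB/dt = 0: 1.09(1 - B*/604) = 0.0245·5.29, giving B* = 604·(1 - 0.119) = 532.
From dH/dt = 0: 0.0096·532 - 0.406 = 0.0205C*, so C* = 4.7/0.0205 = 229.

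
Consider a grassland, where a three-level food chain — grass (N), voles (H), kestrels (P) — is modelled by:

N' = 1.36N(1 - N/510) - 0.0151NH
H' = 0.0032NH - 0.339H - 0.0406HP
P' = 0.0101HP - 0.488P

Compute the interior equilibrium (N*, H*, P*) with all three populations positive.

N* ≈ 236, H* ≈ 48.3, P* ≈ 10.3

From dP/dt = 0: 0.0101H* = 0.488, so H* = 48.3.
From dN/dt = 0: 1.36(1 - N*/510) = 0.0151·48.3, giving N* = 510·(1 - 0.536) = 236.
From dH/dt = 0: 0.0032·236 - 0.339 = 0.0406P*, so P* = 0.417/0.0406 = 10.3.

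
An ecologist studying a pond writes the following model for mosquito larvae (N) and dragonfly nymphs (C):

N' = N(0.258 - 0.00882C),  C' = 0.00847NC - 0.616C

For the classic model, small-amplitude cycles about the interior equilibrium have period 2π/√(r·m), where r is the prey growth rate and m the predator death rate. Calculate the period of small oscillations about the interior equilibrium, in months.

T ≈ 15.8 months

Here r = 0.258 and m = 0.616, so r·m = 0.159.
ω = √0.159 = 0.399 per month, hence T = 2π/ω ≈ 15.8 months.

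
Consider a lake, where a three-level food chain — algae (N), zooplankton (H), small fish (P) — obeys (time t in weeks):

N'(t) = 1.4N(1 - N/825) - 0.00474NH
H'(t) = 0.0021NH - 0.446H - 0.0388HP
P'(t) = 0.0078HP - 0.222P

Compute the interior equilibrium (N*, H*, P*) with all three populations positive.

N* ≈ 746, H* ≈ 28.5, P* ≈ 28.9

From dP/dt = 0: 0.0078H* = 0.222, so H* = 28.5.
From dN/dt = 0: 1.4(1 - N*/825) = 0.00474·28.5, giving N* = 825·(1 - 0.0964) = 746.
From dH/dt = 0: 0.0021·746 - 0.446 = 0.0388P*, so P* = 1.12/0.0388 = 28.9.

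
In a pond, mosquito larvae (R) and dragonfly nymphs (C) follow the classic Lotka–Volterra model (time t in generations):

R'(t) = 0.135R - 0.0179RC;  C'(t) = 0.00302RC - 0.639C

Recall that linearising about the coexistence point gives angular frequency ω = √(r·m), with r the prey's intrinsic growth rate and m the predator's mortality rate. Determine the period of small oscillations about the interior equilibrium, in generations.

T ≈ 21.4 generations

Here r = 0.135 and m = 0.639, so r·m = 0.0863.
ω = √0.0863 = 0.294 per generation, hence T = 2π/ω ≈ 21.4 generations.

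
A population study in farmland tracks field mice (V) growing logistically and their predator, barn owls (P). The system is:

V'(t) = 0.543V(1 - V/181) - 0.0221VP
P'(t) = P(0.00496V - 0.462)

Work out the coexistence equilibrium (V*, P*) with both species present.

From dP/dt = 0 with P > 0: 0.00496V* = 0.462, so V* = 93.1.
Substitute into dV/dt = 0: 0.543(1 - 93.1/181) = 0.0221P*.
The bracket is 0.485, giving P* = 0.264/0.0221 = 11.9.

V* ≈ 93.1, P* ≈ 11.9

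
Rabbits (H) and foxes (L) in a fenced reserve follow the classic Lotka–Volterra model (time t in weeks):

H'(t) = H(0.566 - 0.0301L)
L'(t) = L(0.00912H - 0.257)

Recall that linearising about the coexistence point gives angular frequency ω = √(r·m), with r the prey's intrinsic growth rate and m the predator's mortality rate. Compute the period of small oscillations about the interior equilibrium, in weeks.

T ≈ 16.5 weeks

Here r = 0.566 and m = 0.257, so r·m = 0.145.
ω = √0.145 = 0.381 per week, hence T = 2π/ω ≈ 16.5 weeks.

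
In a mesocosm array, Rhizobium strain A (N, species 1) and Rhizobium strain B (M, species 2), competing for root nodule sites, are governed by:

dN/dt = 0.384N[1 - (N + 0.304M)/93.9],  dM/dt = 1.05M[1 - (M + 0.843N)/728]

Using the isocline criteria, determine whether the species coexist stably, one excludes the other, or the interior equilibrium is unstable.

species 2 excludes species 1

Compare the nullcline intercepts: K1/α12 = 93.9/0.304 = 309 < K2 = 728; K2/α21 = 728/0.843 = 864 > K1 = 93.9.
Since the inequalities point opposite ways, species 2 can invade but species 1 cannot.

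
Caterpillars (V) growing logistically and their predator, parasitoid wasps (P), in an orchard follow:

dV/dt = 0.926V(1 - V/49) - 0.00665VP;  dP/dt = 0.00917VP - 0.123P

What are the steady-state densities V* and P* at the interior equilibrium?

V* ≈ 13.4, P* ≈ 101

From dP/dt = 0 with P > 0: 0.00917V* = 0.123, so V* = 13.4.
Substitute into dV/dt = 0: 0.926(1 - 13.4/49) = 0.00665P*.
The bracket is 0.726, giving P* = 0.673/0.00665 = 101.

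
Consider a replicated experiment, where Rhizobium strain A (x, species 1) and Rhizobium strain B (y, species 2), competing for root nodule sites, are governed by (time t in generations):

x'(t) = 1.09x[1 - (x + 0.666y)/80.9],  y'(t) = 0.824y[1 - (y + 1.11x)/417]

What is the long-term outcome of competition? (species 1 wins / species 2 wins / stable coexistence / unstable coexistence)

Compare the nullcline intercepts: K1/α12 = 80.9/0.666 = 121 < K2 = 417; K2/α21 = 417/1.11 = 376 > K1 = 80.9.
Since the inequalities point opposite ways, species 2 can invade but species 1 cannot.

species 2 excludes species 1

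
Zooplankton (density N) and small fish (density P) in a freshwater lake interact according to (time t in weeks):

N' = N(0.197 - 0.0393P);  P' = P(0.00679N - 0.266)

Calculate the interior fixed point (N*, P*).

Set dP/dt = 0 with P > 0: 0.00679N - 0.266 = 0, so N* = 0.266/0.00679 = 39.2.
Set dN/dt = 0 with N > 0: 0.197 - 0.0393P = 0, so P* = 0.197/0.0393 = 5.01.

N* ≈ 39.2, P* ≈ 5.01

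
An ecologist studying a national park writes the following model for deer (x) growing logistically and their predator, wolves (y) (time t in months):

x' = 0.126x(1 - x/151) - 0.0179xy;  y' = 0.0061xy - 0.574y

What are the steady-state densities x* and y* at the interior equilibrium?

x* ≈ 94.1, y* ≈ 2.65

From dy/dt = 0 with y > 0: 0.0061x* = 0.574, so x* = 94.1.
Substitute into dx/dt = 0: 0.126(1 - 94.1/151) = 0.0179y*.
The bracket is 0.377, giving y* = 0.0475/0.0179 = 2.65.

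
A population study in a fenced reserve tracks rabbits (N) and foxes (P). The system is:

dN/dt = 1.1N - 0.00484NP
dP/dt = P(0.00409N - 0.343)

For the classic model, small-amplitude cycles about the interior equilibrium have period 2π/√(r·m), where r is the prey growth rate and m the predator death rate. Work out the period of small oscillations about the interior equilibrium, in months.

T ≈ 10.2 months

Here r = 1.1 and m = 0.343, so r·m = 0.377.
ω = √0.377 = 0.614 per month, hence T = 2π/ω ≈ 10.2 months.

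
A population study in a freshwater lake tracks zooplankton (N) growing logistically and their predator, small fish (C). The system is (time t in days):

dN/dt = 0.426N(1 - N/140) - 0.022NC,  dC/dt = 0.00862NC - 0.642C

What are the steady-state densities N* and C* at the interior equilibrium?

N* ≈ 74.5, C* ≈ 9.06

From dC/dt = 0 with C > 0: 0.00862N* = 0.642, so N* = 74.5.
Substitute into dN/dt = 0: 0.426(1 - 74.5/140) = 0.022C*.
The bracket is 0.468, giving C* = 0.199/0.022 = 9.06.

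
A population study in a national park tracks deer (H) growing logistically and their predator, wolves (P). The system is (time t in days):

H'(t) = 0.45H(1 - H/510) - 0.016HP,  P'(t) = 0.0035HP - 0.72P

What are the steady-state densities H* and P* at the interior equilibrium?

From dP/dt = 0 with P > 0: 0.0035H* = 0.72, so H* = 206.
Substitute into dH/dt = 0: 0.45(1 - 206/510) = 0.016P*.
The bracket is 0.597, giving P* = 0.268/0.016 = 16.8.

H* ≈ 206, P* ≈ 16.8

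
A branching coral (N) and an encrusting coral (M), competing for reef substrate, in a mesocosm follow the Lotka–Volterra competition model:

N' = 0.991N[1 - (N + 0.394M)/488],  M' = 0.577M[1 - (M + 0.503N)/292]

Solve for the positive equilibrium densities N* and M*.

N* ≈ 465, M* ≈ 58

Setting both brackets to zero gives the nullclines N + 0.394M = 488 and 0.503N + M = 292.
Substituting M = 292 - 0.503N into the first: N(1 - 0.394·0.503) = 488 - 0.394·292.
So N* = 373/0.802 = 465, and then M* = 292 - 0.503·465 = 58.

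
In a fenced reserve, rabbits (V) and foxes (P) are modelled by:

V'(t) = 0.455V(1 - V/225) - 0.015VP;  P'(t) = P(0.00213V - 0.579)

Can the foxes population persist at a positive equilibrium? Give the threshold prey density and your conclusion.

The predator equation gives dP/dt > 0 only when V > 0.579/0.00213 = 272.
Without the predator, V → K = 225. Since 225 < 272, the predator cannot invade.

Threshold V = 272; K < 272, so no, the predator goes extinct.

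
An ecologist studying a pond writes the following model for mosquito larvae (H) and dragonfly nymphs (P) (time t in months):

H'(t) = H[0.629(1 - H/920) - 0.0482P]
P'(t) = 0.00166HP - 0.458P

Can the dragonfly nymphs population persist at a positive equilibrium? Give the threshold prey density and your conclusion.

The predator equation gives dP/dt > 0 only when H > 0.458/0.00166 = 276.
Without the predator, H → K = 920. Since 920 > 276, the predator can invade and persist.

Threshold H = 276; K > 276, so yes, the predator persists.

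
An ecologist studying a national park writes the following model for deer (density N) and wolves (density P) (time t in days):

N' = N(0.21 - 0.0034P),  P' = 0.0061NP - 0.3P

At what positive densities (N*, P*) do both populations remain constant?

N* ≈ 49.2, P* ≈ 61.8

Set dP/dt = 0 with P > 0: 0.0061N - 0.3 = 0, so N* = 0.3/0.0061 = 49.2.
Set dN/dt = 0 with N > 0: 0.21 - 0.0034P = 0, so P* = 0.21/0.0034 = 61.8.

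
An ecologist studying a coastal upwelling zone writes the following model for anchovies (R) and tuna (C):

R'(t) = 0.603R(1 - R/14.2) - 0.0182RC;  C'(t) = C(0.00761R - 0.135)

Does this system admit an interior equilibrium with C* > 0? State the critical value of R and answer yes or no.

Threshold R = 17.7; K < 17.7, so no, the predator goes extinct.

The predator equation gives dC/dt > 0 only when R > 0.135/0.00761 = 17.7.
Without the predator, R → K = 14.2. Since 14.2 < 17.7, the predator cannot invade.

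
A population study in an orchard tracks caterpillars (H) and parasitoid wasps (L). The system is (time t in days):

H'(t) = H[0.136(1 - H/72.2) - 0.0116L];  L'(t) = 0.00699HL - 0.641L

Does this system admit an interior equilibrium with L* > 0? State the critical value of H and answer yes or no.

The predator equation gives dL/dt > 0 only when H > 0.641/0.00699 = 91.7.
Without the predator, H → K = 72.2. Since 72.2 < 91.7, the predator cannot invade.

Threshold H = 91.7; K < 91.7, so no, the predator goes extinct.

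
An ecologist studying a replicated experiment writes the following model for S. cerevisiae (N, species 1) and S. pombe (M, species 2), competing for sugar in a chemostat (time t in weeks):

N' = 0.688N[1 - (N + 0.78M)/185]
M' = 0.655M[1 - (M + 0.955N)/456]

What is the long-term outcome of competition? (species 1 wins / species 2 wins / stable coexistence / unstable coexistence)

Compare the nullcline intercepts: K1/α12 = 185/0.78 = 237 < K2 = 456; K2/α21 = 456/0.955 = 477 > K1 = 185.
Since the inequalities point opposite ways, species 2 can invade but species 1 cannot.

species 2 excludes species 1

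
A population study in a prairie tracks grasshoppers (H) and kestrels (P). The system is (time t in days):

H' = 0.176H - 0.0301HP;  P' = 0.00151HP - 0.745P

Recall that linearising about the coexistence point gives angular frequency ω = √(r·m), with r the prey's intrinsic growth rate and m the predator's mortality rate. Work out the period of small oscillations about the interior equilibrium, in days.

Here r = 0.176 and m = 0.745, so r·m = 0.131.
ω = √0.131 = 0.362 per day, hence T = 2π/ω ≈ 17.4 days.

T ≈ 17.4 days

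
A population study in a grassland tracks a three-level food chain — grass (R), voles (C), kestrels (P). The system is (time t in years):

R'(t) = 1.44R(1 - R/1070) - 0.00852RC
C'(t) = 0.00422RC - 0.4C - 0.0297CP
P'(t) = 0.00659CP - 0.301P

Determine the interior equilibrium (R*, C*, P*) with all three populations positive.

From dP/dt = 0: 0.00659C* = 0.301, so C* = 45.7.
From dR/dt = 0: 1.44(1 - R*/1070) = 0.00852·45.7, giving R* = 1070·(1 - 0.27) = 781.
From dC/dt = 0: 0.00422·781 - 0.4 = 0.0297P*, so P* = 2.9/0.0297 = 97.5.

R* ≈ 781, C* ≈ 45.7, P* ≈ 97.5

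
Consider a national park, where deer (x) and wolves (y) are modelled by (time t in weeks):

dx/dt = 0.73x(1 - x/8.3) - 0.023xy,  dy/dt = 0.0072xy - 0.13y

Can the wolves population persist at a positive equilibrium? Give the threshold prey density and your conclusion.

The predator equation gives dy/dt > 0 only when x > 0.13/0.0072 = 18.1.
Without the predator, x → K = 8.3. Since 8.3 < 18.1, the predator cannot invade.

Threshold x = 18.1; K < 18.1, so no, the predator goes extinct.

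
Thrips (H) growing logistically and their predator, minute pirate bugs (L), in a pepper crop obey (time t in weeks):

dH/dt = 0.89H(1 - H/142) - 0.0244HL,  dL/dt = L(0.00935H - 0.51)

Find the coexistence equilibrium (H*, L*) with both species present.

From dL/dt = 0 with L > 0: 0.00935H* = 0.51, so H* = 54.5.
Substitute into dH/dt = 0: 0.89(1 - 54.5/142) = 0.0244L*.
The bracket is 0.616, giving L* = 0.548/0.0244 = 22.5.

H* ≈ 54.5, L* ≈ 22.5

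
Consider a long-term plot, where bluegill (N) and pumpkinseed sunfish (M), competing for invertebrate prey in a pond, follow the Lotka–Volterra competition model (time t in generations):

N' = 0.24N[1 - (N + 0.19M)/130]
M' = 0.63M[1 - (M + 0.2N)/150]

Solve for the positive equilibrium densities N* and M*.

N* ≈ 106, M* ≈ 129

Setting both brackets to zero gives the nullclines N + 0.19M = 130 and 0.2N + M = 150.
Substituting M = 150 - 0.2N into the first: N(1 - 0.19·0.2) = 130 - 0.19·150.
So N* = 102/0.962 = 106, and then M* = 150 - 0.2·106 = 129.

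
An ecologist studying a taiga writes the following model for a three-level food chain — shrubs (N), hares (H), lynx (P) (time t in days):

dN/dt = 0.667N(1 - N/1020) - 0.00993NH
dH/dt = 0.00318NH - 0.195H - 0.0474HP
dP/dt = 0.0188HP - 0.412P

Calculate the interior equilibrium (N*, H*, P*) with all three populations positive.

N* ≈ 687, H* ≈ 21.9, P* ≈ 42

From dP/dt = 0: 0.0188H* = 0.412, so H* = 21.9.
From dN/dt = 0: 0.667(1 - N*/1020) = 0.00993·21.9, giving N* = 1020·(1 - 0.326) = 687.
From dH/dt = 0: 0.00318·687 - 0.195 = 0.0474P*, so P* = 1.99/0.0474 = 42.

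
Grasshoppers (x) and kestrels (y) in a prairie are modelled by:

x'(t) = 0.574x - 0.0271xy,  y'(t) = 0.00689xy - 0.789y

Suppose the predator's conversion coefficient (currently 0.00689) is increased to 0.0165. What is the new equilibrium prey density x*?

At the interior fixed point, setting dy/dt = 0 with y > 0 fixes x* = (predator death rate)/(xy coefficient) — independent of the other coefficients.
With the change, x* = 0.789/0.0165 = 47.8; it falls from 115.

x* ≈ 47.8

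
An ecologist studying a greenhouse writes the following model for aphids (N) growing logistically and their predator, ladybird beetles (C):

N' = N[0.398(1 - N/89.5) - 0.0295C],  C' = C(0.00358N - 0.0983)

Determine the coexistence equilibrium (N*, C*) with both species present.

N* ≈ 27.5, C* ≈ 9.35

From dC/dt = 0 with C > 0: 0.00358N* = 0.0983, so N* = 27.5.
Substitute into dN/dt = 0: 0.398(1 - 27.5/89.5) = 0.0295C*.
The bracket is 0.693, giving C* = 0.276/0.0295 = 9.35.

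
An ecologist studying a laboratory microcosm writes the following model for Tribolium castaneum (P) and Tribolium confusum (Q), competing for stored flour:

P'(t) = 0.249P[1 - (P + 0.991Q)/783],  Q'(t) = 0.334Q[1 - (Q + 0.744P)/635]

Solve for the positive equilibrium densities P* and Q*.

P* ≈ 585, Q* ≈ 200

Setting both brackets to zero gives the nullclines P + 0.991Q = 783 and 0.744P + Q = 635.
Substituting Q = 635 - 0.744P into the first: P(1 - 0.991·0.744) = 783 - 0.991·635.
So P* = 154/0.263 = 585, and then Q* = 635 - 0.744·585 = 200.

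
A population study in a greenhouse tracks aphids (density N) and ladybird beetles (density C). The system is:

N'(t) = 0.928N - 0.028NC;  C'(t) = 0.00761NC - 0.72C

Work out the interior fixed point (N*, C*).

Set dC/dt = 0 with C > 0: 0.00761N - 0.72 = 0, so N* = 0.72/0.00761 = 94.6.
Set dN/dt = 0 with N > 0: 0.928 - 0.028C = 0, so C* = 0.928/0.028 = 33.1.

N* ≈ 94.6, C* ≈ 33.1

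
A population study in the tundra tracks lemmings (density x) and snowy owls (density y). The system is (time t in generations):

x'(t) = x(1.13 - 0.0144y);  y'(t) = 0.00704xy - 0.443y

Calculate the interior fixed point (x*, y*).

x* ≈ 62.9, y* ≈ 78.5

Set dy/dt = 0 with y > 0: 0.00704x - 0.443 = 0, so x* = 0.443/0.00704 = 62.9.
Set dx/dt = 0 with x > 0: 1.13 - 0.0144y = 0, so y* = 1.13/0.0144 = 78.5.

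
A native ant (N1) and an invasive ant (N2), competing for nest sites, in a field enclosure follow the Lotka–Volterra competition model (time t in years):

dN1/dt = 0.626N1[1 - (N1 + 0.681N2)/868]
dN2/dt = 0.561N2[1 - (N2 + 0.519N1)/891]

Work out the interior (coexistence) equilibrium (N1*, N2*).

N1* ≈ 404, N2* ≈ 681

Setting both brackets to zero gives the nullclines N1 + 0.681N2 = 868 and 0.519N1 + N2 = 891.
Substituting N2 = 891 - 0.519N1 into the first: N1(1 - 0.681·0.519) = 868 - 0.681·891.
So N1* = 261/0.647 = 404, and then N2* = 891 - 0.519·404 = 681.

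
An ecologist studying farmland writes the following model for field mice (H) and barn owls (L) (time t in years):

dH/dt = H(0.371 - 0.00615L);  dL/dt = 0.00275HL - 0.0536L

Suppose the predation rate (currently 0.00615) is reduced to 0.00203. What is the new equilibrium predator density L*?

L* ≈ 183

At the interior fixed point, setting dH/dt = 0 with H > 0 fixes L* = (prey growth rate)/(HL coefficient) — independent of the other coefficients.
With the change, L* = 0.371/0.00203 = 183; it rises from 60.3.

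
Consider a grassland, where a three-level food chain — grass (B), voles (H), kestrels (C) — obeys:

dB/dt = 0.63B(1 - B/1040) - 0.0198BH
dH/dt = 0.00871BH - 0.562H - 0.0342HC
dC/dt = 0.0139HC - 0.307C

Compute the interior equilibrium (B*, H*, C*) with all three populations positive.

B* ≈ 318, H* ≈ 22.1, C* ≈ 64.6

From dC/dt = 0: 0.0139H* = 0.307, so H* = 22.1.
From dB/dt = 0: 0.63(1 - B*/1040) = 0.0198·22.1, giving B* = 1040·(1 - 0.694) = 318.
From dH/dt = 0: 0.00871·318 - 0.562 = 0.0342C*, so C* = 2.21/0.0342 = 64.6.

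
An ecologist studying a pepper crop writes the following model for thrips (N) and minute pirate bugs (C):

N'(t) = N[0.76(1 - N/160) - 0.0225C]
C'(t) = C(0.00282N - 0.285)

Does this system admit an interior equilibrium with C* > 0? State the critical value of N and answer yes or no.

The predator equation gives dC/dt > 0 only when N > 0.285/0.00282 = 101.
Without the predator, N → K = 160. Since 160 > 101, the predator can invade and persist.

Threshold N = 101; K > 101, so yes, the predator persists.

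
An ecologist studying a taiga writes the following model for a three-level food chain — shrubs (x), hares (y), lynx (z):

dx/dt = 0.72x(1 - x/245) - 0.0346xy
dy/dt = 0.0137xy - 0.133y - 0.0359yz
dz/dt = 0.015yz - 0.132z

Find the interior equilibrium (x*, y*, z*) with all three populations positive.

From dz/dt = 0: 0.015y* = 0.132, so y* = 8.8.
From dx/dt = 0: 0.72(1 - x*/245) = 0.0346·8.8, giving x* = 245·(1 - 0.423) = 141.
From dy/dt = 0: 0.0137·141 - 0.133 = 0.0359z*, so z* = 1.8/0.0359 = 50.3.

x* ≈ 141, y* ≈ 8.8, z* ≈ 50.3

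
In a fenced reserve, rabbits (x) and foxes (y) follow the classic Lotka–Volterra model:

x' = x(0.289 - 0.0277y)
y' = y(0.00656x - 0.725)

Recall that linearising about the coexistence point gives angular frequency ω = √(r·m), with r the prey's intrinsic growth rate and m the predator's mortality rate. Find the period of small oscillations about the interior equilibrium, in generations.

Here r = 0.289 and m = 0.725, so r·m = 0.21.
ω = √0.21 = 0.458 per generation, hence T = 2π/ω ≈ 13.7 generations.

T ≈ 13.7 generations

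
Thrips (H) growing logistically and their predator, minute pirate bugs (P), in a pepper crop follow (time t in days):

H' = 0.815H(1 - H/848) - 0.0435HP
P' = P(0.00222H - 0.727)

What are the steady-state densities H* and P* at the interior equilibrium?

H* ≈ 327, P* ≈ 11.5

From dP/dt = 0 with P > 0: 0.00222H* = 0.727, so H* = 327.
Substitute into dH/dt = 0: 0.815(1 - 327/848) = 0.0435P*.
The bracket is 0.614, giving P* = 0.5/0.0435 = 11.5.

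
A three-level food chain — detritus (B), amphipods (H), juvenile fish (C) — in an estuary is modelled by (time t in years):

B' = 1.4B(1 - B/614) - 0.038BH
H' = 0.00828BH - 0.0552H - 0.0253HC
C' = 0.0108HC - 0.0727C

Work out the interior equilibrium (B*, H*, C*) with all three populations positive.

B* ≈ 502, H* ≈ 6.73, C* ≈ 162

From dC/dt = 0: 0.0108H* = 0.0727, so H* = 6.73.
From dB/dt = 0: 1.4(1 - B*/614) = 0.038·6.73, giving B* = 614·(1 - 0.183) = 502.
From dH/dt = 0: 0.00828·502 - 0.0552 = 0.0253C*, so C* = 4.1/0.0253 = 162.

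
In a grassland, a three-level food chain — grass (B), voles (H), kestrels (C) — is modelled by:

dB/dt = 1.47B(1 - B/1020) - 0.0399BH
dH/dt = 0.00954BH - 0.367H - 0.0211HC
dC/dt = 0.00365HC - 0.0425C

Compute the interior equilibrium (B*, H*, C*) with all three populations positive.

From dC/dt = 0: 0.00365H* = 0.0425, so H* = 11.6.
From dB/dt = 0: 1.47(1 - B*/1020) = 0.0399·11.6, giving B* = 1020·(1 - 0.316) = 698.
From dH/dt = 0: 0.00954·698 - 0.367 = 0.0211C*, so C* = 6.29/0.0211 = 298.

B* ≈ 698, H* ≈ 11.6, C* ≈ 298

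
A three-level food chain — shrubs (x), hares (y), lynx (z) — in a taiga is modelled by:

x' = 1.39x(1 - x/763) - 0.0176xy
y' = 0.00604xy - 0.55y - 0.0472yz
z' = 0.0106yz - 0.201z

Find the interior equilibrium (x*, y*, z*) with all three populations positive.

From dz/dt = 0: 0.0106y* = 0.201, so y* = 19.
From dx/dt = 0: 1.39(1 - x*/763) = 0.0176·19, giving x* = 763·(1 - 0.24) = 580.
From dy/dt = 0: 0.00604·580 - 0.55 = 0.0472z*, so z* = 2.95/0.0472 = 62.5.

x* ≈ 580, y* ≈ 19, z* ≈ 62.5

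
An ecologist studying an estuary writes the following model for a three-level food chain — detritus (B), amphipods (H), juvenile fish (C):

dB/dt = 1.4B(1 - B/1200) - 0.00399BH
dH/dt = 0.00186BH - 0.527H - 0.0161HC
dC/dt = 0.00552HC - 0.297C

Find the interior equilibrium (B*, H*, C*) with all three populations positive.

B* ≈ 1020, H* ≈ 53.8, C* ≈ 84.6

From dC/dt = 0: 0.00552H* = 0.297, so H* = 53.8.
From dB/dt = 0: 1.4(1 - B*/1200) = 0.00399·53.8, giving B* = 1200·(1 - 0.153) = 1020.
From dH/dt = 0: 0.00186·1020 - 0.527 = 0.0161C*, so C* = 1.36/0.0161 = 84.6.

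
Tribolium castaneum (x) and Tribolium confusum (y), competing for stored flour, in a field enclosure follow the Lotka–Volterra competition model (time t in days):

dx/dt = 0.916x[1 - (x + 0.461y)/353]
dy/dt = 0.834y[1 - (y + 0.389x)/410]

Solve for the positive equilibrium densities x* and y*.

x* ≈ 200, y* ≈ 332

Setting both brackets to zero gives the nullclines x + 0.461y = 353 and 0.389x + y = 410.
Substituting y = 410 - 0.389x into the first: x(1 - 0.461·0.389) = 353 - 0.461·410.
So x* = 164/0.821 = 200, and then y* = 410 - 0.389·200 = 332.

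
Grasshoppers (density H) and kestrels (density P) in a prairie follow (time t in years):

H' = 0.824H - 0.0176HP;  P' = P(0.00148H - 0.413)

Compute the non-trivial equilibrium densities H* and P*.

H* ≈ 279, P* ≈ 46.8

Set dP/dt = 0 with P > 0: 0.00148H - 0.413 = 0, so H* = 0.413/0.00148 = 279.
Set dH/dt = 0 with H > 0: 0.824 - 0.0176P = 0, so P* = 0.824/0.0176 = 46.8.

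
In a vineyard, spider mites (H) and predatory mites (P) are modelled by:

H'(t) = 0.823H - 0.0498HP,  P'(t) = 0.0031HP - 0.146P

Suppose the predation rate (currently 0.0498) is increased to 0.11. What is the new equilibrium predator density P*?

At the interior fixed point, setting dH/dt = 0 with H > 0 fixes P* = (prey growth rate)/(HP coefficient) — independent of the other coefficients.
With the change, P* = 0.823/0.11 = 7.48; it falls from 16.5.

P* ≈ 7.48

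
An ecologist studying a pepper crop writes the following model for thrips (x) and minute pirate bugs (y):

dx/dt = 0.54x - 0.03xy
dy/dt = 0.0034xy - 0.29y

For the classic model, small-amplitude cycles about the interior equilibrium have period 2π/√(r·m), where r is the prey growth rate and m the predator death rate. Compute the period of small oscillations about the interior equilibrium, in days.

Here r = 0.54 and m = 0.29, so r·m = 0.157.
ω = √0.157 = 0.396 per day, hence T = 2π/ω ≈ 15.9 days.

T ≈ 15.9 days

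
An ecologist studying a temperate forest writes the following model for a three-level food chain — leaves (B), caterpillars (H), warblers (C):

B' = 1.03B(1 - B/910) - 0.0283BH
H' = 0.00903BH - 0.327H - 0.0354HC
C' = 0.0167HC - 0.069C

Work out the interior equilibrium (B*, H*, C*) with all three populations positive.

B* ≈ 807, H* ≈ 4.13, C* ≈ 197

From dC/dt = 0: 0.0167H* = 0.069, so H* = 4.13.
From dB/dt = 0: 1.03(1 - B*/910) = 0.0283·4.13, giving B* = 910·(1 - 0.114) = 807.
From dH/dt = 0: 0.00903·807 - 0.327 = 0.0354C*, so C* = 6.96/0.0354 = 197.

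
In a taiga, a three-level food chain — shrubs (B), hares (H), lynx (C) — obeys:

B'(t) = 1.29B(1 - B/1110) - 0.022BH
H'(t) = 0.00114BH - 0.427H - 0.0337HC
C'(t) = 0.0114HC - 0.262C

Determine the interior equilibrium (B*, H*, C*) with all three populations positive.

B* ≈ 675, H* ≈ 23, C* ≈ 10.2

From dC/dt = 0: 0.0114H* = 0.262, so H* = 23.
From dB/dt = 0: 1.29(1 - B*/1110) = 0.022·23, giving B* = 1110·(1 - 0.392) = 675.
From dH/dt = 0: 0.00114·675 - 0.427 = 0.0337C*, so C* = 0.342/0.0337 = 10.2.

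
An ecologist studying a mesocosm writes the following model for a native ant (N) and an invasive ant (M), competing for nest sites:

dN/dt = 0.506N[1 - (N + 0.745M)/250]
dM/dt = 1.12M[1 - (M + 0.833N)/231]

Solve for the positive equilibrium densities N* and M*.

N* ≈ 205, M* ≈ 60

Setting both brackets to zero gives the nullclines N + 0.745M = 250 and 0.833N + M = 231.
Substituting M = 231 - 0.833N into the first: N(1 - 0.745·0.833) = 250 - 0.745·231.
So N* = 77.9/0.379 = 205, and then M* = 231 - 0.833·205 = 60.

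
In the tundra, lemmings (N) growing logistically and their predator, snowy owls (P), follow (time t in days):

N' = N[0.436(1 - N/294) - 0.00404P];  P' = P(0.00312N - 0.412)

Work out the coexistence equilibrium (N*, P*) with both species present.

N* ≈ 132, P* ≈ 59.4

From dP/dt = 0 with P > 0: 0.00312N* = 0.412, so N* = 132.
Substitute into dN/dt = 0: 0.436(1 - 132/294) = 0.00404P*.
The bracket is 0.551, giving P* = 0.24/0.00404 = 59.4.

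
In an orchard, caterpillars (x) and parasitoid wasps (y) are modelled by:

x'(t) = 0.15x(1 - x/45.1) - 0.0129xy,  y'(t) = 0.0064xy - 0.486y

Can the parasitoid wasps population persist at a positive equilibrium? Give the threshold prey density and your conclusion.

Threshold x = 75.9; K < 75.9, so no, the predator goes extinct.

The predator equation gives dy/dt > 0 only when x > 0.486/0.0064 = 75.9.
Without the predator, x → K = 45.1. Since 45.1 < 75.9, the predator cannot invade.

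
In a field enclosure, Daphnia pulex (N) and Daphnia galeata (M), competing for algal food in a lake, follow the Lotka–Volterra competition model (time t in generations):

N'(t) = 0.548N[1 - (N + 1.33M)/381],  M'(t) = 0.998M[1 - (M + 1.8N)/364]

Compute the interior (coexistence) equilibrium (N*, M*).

N* ≈ 74, M* ≈ 231

Setting both brackets to zero gives the nullclines N + 1.33M = 381 and 1.8N + M = 364.
Substituting M = 364 - 1.8N into the first: N(1 - 1.33·1.8) = 381 - 1.33·364.
So N* = -103/-1.39 = 74, and then M* = 364 - 1.8·74 = 231.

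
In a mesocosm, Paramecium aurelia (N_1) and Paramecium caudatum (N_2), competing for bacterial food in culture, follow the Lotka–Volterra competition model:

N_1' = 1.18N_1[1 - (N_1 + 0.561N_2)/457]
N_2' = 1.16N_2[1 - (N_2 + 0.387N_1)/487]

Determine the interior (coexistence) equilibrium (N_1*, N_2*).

Setting both brackets to zero gives the nullclines N_1 + 0.561N_2 = 457 and 0.387N_1 + N_2 = 487.
Substituting N_2 = 487 - 0.387N_1 into the first: N_1(1 - 0.561·0.387) = 457 - 0.561·487.
So N_1* = 184/0.783 = 235, and then N_2* = 487 - 0.387·235 = 396.

N_1* ≈ 235, N_2* ≈ 396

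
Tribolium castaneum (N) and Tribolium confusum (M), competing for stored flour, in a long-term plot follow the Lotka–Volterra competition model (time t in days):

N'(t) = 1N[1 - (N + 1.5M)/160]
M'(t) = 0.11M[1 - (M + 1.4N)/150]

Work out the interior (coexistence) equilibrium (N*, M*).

N* ≈ 59.1, M* ≈ 67.3

Setting both brackets to zero gives the nullclines N + 1.5M = 160 and 1.4N + M = 150.
Substituting M = 150 - 1.4N into the first: N(1 - 1.5·1.4) = 160 - 1.5·150.
So N* = -65/-1.1 = 59.1, and then M* = 150 - 1.4·59.1 = 67.3.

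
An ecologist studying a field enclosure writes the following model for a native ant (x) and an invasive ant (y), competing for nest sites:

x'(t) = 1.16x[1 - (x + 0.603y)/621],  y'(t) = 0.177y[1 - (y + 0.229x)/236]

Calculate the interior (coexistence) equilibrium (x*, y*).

Setting both brackets to zero gives the nullclines x + 0.603y = 621 and 0.229x + y = 236.
Substituting y = 236 - 0.229x into the first: x(1 - 0.603·0.229) = 621 - 0.603·236.
So x* = 479/0.862 = 555, and then y* = 236 - 0.229·555 = 109.

x* ≈ 555, y* ≈ 109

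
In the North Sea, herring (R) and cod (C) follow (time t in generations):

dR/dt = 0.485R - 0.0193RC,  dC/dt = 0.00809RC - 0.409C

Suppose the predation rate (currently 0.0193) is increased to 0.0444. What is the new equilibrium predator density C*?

C* ≈ 10.9

At the interior fixed point, setting dR/dt = 0 with R > 0 fixes C* = (prey growth rate)/(RC coefficient) — independent of the other coefficients.
With the change, C* = 0.485/0.0444 = 10.9; it falls from 25.1.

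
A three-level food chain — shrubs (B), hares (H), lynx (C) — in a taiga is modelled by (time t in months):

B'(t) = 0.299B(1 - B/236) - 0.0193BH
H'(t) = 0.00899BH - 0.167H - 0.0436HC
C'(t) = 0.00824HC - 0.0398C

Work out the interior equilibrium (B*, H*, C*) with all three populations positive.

From dC/dt = 0: 0.00824H* = 0.0398, so H* = 4.83.
From dB/dt = 0: 0.299(1 - B*/236) = 0.0193·4.83, giving B* = 236·(1 - 0.312) = 162.
From dH/dt = 0: 0.00899·162 - 0.167 = 0.0436C*, so C* = 1.29/0.0436 = 29.7.

B* ≈ 162, H* ≈ 4.83, C* ≈ 29.7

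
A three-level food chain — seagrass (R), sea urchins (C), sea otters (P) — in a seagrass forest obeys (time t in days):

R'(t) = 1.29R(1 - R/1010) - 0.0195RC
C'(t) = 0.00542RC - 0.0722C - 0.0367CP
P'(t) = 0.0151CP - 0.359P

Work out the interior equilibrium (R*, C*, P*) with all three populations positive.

From dP/dt = 0: 0.0151C* = 0.359, so C* = 23.8.
From dR/dt = 0: 1.29(1 - R*/1010) = 0.0195·23.8, giving R* = 1010·(1 - 0.359) = 647.
From dC/dt = 0: 0.00542·647 - 0.0722 = 0.0367P*, so P* = 3.43/0.0367 = 93.6.

R* ≈ 647, C* ≈ 23.8, P* ≈ 93.6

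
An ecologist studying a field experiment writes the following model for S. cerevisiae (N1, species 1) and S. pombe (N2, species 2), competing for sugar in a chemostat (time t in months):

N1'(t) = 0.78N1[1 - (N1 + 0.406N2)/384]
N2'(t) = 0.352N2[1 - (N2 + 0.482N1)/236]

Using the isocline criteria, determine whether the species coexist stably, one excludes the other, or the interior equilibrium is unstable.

Compare the nullcline intercepts: K1/α12 = 384/0.406 = 946 > K2 = 236; K2/α21 = 236/0.482 = 490 > K1 = 384.
Since both inequalities hold, each species can invade when rare, so the interior equilibrium is stable.

stable coexistence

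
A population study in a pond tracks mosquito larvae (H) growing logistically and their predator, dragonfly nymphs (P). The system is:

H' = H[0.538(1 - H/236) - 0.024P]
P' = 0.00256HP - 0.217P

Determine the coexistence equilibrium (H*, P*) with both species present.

From dP/dt = 0 with P > 0: 0.00256H* = 0.217, so H* = 84.8.
Substitute into dH/dt = 0: 0.538(1 - 84.8/236) = 0.024P*.
The bracket is 0.641, giving P* = 0.345/0.024 = 14.4.

H* ≈ 84.8, P* ≈ 14.4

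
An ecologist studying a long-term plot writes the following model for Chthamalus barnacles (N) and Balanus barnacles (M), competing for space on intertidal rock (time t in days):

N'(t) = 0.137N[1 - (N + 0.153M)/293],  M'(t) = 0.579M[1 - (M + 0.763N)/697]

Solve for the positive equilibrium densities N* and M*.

N* ≈ 211, M* ≈ 536

Setting both brackets to zero gives the nullclines N + 0.153M = 293 and 0.763N + M = 697.
Substituting M = 697 - 0.763N into the first: N(1 - 0.153·0.763) = 293 - 0.153·697.
So N* = 186/0.883 = 211, and then M* = 697 - 0.763·211 = 536.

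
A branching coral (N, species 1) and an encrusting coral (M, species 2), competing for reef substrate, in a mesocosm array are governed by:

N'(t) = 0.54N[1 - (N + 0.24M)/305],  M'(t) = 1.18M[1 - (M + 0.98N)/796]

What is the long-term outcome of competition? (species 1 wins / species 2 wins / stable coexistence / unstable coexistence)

stable coexistence

Compare the nullcline intercepts: K1/α12 = 305/0.24 = 1270 > K2 = 796; K2/α21 = 796/0.98 = 812 > K1 = 305.
Since both inequalities hold, each species can invade when rare, so the interior equilibrium is stable.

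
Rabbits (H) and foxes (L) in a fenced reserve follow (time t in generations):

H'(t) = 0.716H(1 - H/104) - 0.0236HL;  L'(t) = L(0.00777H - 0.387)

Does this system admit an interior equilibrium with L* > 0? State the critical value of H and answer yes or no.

Threshold H = 49.8; K > 49.8, so yes, the predator persists.

The predator equation gives dL/dt > 0 only when H > 0.387/0.00777 = 49.8.
Without the predator, H → K = 104. Since 104 > 49.8, the predator can invade and persist.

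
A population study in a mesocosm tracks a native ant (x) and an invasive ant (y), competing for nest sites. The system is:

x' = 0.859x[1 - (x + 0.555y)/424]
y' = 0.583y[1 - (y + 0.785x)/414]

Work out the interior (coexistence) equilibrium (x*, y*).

x* ≈ 344, y* ≈ 144

Setting both brackets to zero gives the nullclines x + 0.555y = 424 and 0.785x + y = 414.
Substituting y = 414 - 0.785x into the first: x(1 - 0.555·0.785) = 424 - 0.555·414.
So x* = 194/0.564 = 344, and then y* = 414 - 0.785·344 = 144.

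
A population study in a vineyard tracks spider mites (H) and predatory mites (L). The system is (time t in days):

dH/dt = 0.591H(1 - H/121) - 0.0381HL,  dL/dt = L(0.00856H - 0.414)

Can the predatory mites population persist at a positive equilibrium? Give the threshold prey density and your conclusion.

Threshold H = 48.4; K > 48.4, so yes, the predator persists.

The predator equation gives dL/dt > 0 only when H > 0.414/0.00856 = 48.4.
Without the predator, H → K = 121. Since 121 > 48.4, the predator can invade and persist.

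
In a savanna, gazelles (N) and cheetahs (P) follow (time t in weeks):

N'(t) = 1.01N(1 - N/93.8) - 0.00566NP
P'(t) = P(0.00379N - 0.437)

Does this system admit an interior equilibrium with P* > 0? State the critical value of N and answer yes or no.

Threshold N = 115; K < 115, so no, the predator goes extinct.

The predator equation gives dP/dt > 0 only when N > 0.437/0.00379 = 115.
Without the predator, N → K = 93.8. Since 93.8 < 115, the predator cannot invade.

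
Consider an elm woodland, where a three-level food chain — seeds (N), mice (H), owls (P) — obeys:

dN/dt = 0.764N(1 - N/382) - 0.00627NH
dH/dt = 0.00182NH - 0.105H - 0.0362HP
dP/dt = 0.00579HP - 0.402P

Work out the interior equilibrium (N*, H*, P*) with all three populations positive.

N* ≈ 164, H* ≈ 69.4, P* ≈ 5.36

From dP/dt = 0: 0.00579H* = 0.402, so H* = 69.4.
From dN/dt = 0: 0.764(1 - N*/382) = 0.00627·69.4, giving N* = 382·(1 - 0.57) = 164.
From dH/dt = 0: 0.00182·164 - 0.105 = 0.0362P*, so P* = 0.194/0.0362 = 5.36.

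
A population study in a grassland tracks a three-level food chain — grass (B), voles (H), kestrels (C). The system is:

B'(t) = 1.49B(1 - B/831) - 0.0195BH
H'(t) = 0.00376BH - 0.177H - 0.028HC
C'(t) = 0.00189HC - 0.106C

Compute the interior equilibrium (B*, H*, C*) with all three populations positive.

B* ≈ 221, H* ≈ 56.1, C* ≈ 23.4

From dC/dt = 0: 0.00189H* = 0.106, so H* = 56.1.
From dB/dt = 0: 1.49(1 - B*/831) = 0.0195·56.1, giving B* = 831·(1 - 0.734) = 221.
From dH/dt = 0: 0.00376·221 - 0.177 = 0.028C*, so C* = 0.654/0.028 = 23.4.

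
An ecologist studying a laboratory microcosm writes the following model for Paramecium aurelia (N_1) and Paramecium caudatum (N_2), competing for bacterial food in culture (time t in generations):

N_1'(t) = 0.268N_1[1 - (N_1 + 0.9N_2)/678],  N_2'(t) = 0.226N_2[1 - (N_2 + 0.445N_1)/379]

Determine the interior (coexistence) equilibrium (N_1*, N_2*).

Setting both brackets to zero gives the nullclines N_1 + 0.9N_2 = 678 and 0.445N_1 + N_2 = 379.
Substituting N_2 = 379 - 0.445N_1 into the first: N_1(1 - 0.9·0.445) = 678 - 0.9·379.
So N_1* = 337/0.599 = 562, and then N_2* = 379 - 0.445·562 = 129.

N_1* ≈ 562, N_2* ≈ 129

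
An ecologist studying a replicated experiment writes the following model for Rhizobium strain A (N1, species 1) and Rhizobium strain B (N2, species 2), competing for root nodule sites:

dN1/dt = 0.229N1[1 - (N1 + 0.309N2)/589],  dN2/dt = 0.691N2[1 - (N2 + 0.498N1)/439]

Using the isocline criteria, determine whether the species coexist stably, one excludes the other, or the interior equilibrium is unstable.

stable coexistence

Compare the nullcline intercepts: K1/α12 = 589/0.309 = 1910 > K2 = 439; K2/α21 = 439/0.498 = 882 > K1 = 589.
Since both inequalities hold, each species can invade when rare, so the interior equilibrium is stable.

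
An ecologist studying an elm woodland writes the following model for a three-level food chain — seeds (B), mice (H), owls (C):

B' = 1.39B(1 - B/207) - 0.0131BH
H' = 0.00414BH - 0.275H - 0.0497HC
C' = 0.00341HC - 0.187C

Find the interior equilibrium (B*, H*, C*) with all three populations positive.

From dC/dt = 0: 0.00341H* = 0.187, so H* = 54.8.
From dB/dt = 0: 1.39(1 - B*/207) = 0.0131·54.8, giving B* = 207·(1 - 0.517) = 100.
From dH/dt = 0: 0.00414·100 - 0.275 = 0.0497C*, so C* = 0.139/0.0497 = 2.8.

B* ≈ 100, H* ≈ 54.8, C* ≈ 2.8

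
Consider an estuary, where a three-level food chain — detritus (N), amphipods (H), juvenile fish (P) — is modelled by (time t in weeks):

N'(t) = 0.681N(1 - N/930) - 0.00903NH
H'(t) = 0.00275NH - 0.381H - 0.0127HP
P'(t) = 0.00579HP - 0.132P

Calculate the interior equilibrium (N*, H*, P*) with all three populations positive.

From dP/dt = 0: 0.00579H* = 0.132, so H* = 22.8.
From dN/dt = 0: 0.681(1 - N*/930) = 0.00903·22.8, giving N* = 930·(1 - 0.302) = 649.
From dH/dt = 0: 0.00275·649 - 0.381 = 0.0127P*, so P* = 1.4/0.0127 = 111.

N* ≈ 649, H* ≈ 22.8, P* ≈ 111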